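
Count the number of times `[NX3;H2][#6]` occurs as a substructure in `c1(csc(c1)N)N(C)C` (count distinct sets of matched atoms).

1

[NX3;H2][#6] is the SMARTS for a primary amine: a trivalent nitrogen with two H attached to carbon.
Exactly one fragment in the molecule meets all constraints, giving 1 match.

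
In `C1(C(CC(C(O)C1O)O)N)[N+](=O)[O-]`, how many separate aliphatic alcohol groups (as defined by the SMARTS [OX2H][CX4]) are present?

[OX2H][CX4] is the SMARTS for an aliphatic alcohol: a hydroxyl oxygen bound to an sp3 (X4) carbon.
The molecule carries 3 separate instances of a hydroxyl group (-OH) meeting every constraint; each maps to a distinct set of atoms, giving 3 matches.

3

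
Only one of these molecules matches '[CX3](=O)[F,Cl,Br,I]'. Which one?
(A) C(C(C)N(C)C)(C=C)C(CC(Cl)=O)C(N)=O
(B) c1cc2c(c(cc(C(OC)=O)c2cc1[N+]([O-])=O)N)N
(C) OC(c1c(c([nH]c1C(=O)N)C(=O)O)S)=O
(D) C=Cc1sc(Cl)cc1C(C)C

A

[CX3](=O)[F,Cl,Br,I] describes a carbonyl carbon bonded to a halogen (an acyl halide).
(A) contains an acyl chloride (-C(=O)Cl), which satisfies every atom and bond constraint.
(B) has a methyl-ester group (-C(=O)OCH3) but the carbonyl is bonded to -O-C, not to a halogen.
(C) has a carboxylic acid group (-C(=O)OH) but the carbonyl is bonded to -OH, not to a halogen.
(D) has a chloro substituent but the Cl is not on a carbonyl carbon.
So the answer is (A).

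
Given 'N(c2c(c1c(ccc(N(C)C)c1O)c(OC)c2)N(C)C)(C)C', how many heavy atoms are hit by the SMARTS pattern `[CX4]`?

Check the 22 heavy atoms by environment: 10× c (aromatic, X3) → no; 3× N (X3) → no; 7× C (X4) → match; 2× O (X2) → no.
That gives 7 matching atoms.

7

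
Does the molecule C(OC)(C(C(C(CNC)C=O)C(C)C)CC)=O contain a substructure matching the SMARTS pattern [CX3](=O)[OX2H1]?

No

The pattern [CX3](=O)[OX2H1] describes an sp2 carbon double-bonded to O and single-bonded to an -OH oxygen — a carboxylic acid.
The closest candidate here is a methyl-ester group (-C(=O)OCH3), but the singly-bonded O has no H (OX2H0, not OX2H1). No other fragment satisfies the full query, so there is no match.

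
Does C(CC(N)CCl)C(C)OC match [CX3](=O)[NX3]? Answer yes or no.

No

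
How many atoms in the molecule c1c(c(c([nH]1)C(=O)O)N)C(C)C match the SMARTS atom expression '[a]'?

The query [a] means: a matches any aromatic atom.
Check the 12 heavy atoms by environment: 1× n (aromatic) → match; 4× c (aromatic) → match; 4× C → no; 2× O → no; 1× N → no.
Summing the matching environments: 1 + 4 = 5 matching atoms.

5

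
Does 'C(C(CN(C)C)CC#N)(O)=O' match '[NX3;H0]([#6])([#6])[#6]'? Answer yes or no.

Yes

The pattern [NX3;H0]([#6])([#6])[#6] describes a trivalent nitrogen with no H, bonded to three carbons — a tertiary amine.
The molecule carries a dimethylamino group (-N(CH3)2), whose atoms satisfy every constraint of the query, so the pattern matches.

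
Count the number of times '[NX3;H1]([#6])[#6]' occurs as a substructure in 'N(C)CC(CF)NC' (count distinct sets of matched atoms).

2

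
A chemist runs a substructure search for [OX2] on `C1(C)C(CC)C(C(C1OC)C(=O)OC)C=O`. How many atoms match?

2

The query [OX2] means: aliphatic oxygen with two total connections — ether, hydroxyl, or ester single-bond O.
Check the 16 heavy atoms by environment: 10× C (X4) → no; 2× O (X2) → match; 2× C (X3) → no; 2× O (X1) → no.
That gives 2 matching atoms.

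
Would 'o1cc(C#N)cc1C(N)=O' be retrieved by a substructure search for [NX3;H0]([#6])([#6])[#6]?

No

The pattern [NX3;H0]([#6])([#6])[#6] describes a trivalent nitrogen with no H, bonded to three carbons — a tertiary amine.
The closest candidate here is a primary amide (-C(=O)NH2), but the amide nitrogen has H2 and only one carbon neighbour. No other fragment satisfies the full query, so there is no match.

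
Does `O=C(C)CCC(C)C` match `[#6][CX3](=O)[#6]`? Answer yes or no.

Yes

The pattern [#6][CX3](=O)[#6] describes a carbonyl carbon (no H) flanked by two carbons — a ketone.
The molecule carries an acetyl/ketone group (-C(=O)CH3), whose atoms satisfy every constraint of the query, so the pattern matches.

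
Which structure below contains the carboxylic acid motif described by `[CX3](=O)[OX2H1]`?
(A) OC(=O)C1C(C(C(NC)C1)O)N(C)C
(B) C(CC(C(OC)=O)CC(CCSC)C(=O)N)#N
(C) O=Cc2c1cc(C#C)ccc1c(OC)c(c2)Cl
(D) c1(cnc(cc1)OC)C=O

A

[CX3](=O)[OX2H1] describes an sp2 carbon double-bonded to O and single-bonded to an -OH oxygen (a carboxylic acid).
(A) contains a carboxylic acid group (-C(=O)OH), which satisfies every atom and bond constraint.
(B) has a methyl-ester group (-C(=O)OCH3) but the singly-bonded O has no H (OX2H0, not OX2H1).
(C) has an aldehyde (-CHO) but there is no singly-bonded oxygen on the carbonyl carbon.
(D) has an aldehyde (-CHO) but there is no singly-bonded oxygen on the carbonyl carbon.
So the answer is (A).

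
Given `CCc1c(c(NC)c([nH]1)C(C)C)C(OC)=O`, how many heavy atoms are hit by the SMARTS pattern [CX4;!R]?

7

Check the 16 heavy atoms by environment: 1× n (aromatic, X3, in 5-ring) → no; 4× c (aromatic, X3, in 5-ring) → no; 7× C (X4, acyclic) → match; 1× N (X3, acyclic) → no; 1× C (X3, acyclic) → no; 1× O (X1, acyclic) → no; 1× O (X2, acyclic) → no.
That gives 7 matching atoms.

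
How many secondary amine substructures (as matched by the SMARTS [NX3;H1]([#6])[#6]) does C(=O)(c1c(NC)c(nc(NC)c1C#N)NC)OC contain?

[NX3;H1]([#6])[#6] is the SMARTS for a secondary amine: a trivalent nitrogen with one H, bonded to two carbons.
The molecule carries 3 separate instances of an N-methylamino group (-NHCH3) meeting every constraint; each maps to a distinct set of atoms, giving 3 matches.

3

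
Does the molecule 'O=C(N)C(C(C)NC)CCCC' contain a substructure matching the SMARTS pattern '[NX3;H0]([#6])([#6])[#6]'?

No

The pattern [NX3;H0]([#6])([#6])[#6] describes a trivalent nitrogen with no H, bonded to three carbons — a tertiary amine.
The closest candidate here is an N-methylamino group (-NHCH3), but the nitrogen still has one H (H1), not H0. No other fragment satisfies the full query, so there is no match.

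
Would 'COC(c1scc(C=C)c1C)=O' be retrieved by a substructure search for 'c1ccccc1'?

The pattern c1ccccc1 describes six aromatic carbons in a ring — a benzene ring.
The closest candidate here is a methyl group (-CH3), but no six-membered all-carbon aromatic ring is present. No other fragment satisfies the full query, so there is no match.

No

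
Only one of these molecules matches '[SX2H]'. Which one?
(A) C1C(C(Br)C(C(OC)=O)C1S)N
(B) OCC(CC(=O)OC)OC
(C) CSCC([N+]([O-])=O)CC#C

A

[SX2H] describes an aliphatic sulfur with two connections, one being H (a thiol).
(A) contains a thiol (-SH), which satisfies every atom and bond constraint.
(B) has a hydroxyl group (-OH) but it is an -OH, not an -SH.
(C) has a methylthio ether (-SCH3) but the sulfur has H0 (bonded to two carbons), not H1.
So the answer is (A).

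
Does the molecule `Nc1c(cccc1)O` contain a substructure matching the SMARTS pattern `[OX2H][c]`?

Yes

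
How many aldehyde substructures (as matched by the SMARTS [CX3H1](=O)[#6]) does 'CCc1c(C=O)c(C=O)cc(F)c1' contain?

2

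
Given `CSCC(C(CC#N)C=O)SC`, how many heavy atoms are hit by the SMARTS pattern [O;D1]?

The query [O;D1] means: aliphatic oxygen bonded to exactly one heavy atom.
Check the 12 heavy atoms by environment: 4× C (D2) → no; 2× C (D3) → no; 1× O (D1) → match; 2× S (D2) → no; 2× C (D1) → no; 1× N (D1) → no.
That gives 1 matching atom.

1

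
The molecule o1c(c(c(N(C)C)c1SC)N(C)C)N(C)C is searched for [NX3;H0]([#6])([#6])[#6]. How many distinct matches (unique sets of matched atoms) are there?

3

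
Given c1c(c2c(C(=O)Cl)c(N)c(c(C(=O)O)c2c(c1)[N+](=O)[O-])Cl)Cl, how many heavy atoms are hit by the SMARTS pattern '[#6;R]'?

Check the 22 heavy atoms by environment: 10× c (aromatic, in 6-ring) → match; 3× Cl (acyclic) → no; 2× C (acyclic) → no; 4× O (acyclic) → no; 1× N (acyclic) → no; 1× N (charge +1, acyclic) → no; 1× O (charge -1, acyclic) → no.
That gives 10 matching atoms.

10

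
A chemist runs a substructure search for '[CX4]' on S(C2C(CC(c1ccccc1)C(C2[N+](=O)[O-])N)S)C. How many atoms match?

Check the 19 heavy atoms by environment: 7× C (X4) → match; 1× N (X3) → no; 2× S (X2) → no; 1× N (charge +1, X3) → no; 1× O (charge -1, X1) → no; 1× O (X1) → no; 6× c (aromatic, X3) → no.
That gives 7 matching atoms.

7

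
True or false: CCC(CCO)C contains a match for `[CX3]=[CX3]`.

The pattern [CX3]=[CX3] describes a non-aromatic C=C double bond between two sp2 carbons — an alkene.
The closest candidate here is an ethyl group (-CH2CH3), but its C-C bond is a single bond between CX4 carbons, not CX3=CX3. No other fragment satisfies the full query, so there is no match.

False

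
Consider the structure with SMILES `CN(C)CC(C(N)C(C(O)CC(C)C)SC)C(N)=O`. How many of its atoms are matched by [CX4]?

12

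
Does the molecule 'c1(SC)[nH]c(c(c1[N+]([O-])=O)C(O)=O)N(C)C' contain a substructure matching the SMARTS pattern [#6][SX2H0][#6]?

Yes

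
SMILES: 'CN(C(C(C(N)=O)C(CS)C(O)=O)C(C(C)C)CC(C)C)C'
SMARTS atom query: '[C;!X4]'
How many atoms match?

2

The query [C;!X4] means: aliphatic carbon that does not have four total connections.
Check the 22 heavy atoms by environment: 14× C (X4) → no; 2× N (X3) → no; 1× S (X2) → no; 2× C (X3) → match; 2× O (X1) → no; 1× O (X2) → no.
That gives 2 matching atoms.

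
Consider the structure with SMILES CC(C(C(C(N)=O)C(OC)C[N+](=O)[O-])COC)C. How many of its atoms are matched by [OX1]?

Check the 18 heavy atoms by environment: 10× C (X4) → no; 2× O (X2) → no; 1× C (X3) → no; 2× O (X1) → match; 1× N (X3) → no; 1× N (charge +1, X3) → no; 1× O (charge -1, X1) → match.
Summing the matching environments: 2 + 1 = 3 matching atoms.

3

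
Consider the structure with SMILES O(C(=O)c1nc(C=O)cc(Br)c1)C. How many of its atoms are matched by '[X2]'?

2

The query [X2] means: any atom with exactly two total connections (bonds + H).
Check the 13 heavy atoms by environment: 1× n (aromatic, X2) → match; 5× c (aromatic, X3) → no; 2× C (X3) → no; 2× O (X1) → no; 1× O (X2) → match; 1× C (X4) → no; 1× Br (X1) → no.
Summing the matching environments: 1 + 1 = 2 matching atoms.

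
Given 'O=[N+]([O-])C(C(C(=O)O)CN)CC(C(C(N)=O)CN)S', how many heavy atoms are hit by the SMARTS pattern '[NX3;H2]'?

3

The query [NX3;H2] means: aliphatic N with 3 total connections, two of them H — an -NH2 nitrogen (amine or amide).
Check the 19 heavy atoms by environment: 3× C (H2, X4) → no; 4× C (H1, X4) → no; 1× N (charge +1, H0, X3) → no; 1× O (charge -1, H0, X1) → no; 3× O (H0, X1) → no; 3× N (H2, X3) → match; 2× C (H0, X3) → no; 1× O (H1, X2) → no; 1× S (H1, X2) → no.
That gives 3 matching atoms.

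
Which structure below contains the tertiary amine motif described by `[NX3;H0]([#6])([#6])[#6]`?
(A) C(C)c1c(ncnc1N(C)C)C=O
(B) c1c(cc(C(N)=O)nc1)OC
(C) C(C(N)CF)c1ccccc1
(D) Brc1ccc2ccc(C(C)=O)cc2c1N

A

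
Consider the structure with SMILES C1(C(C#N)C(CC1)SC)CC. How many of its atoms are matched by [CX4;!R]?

3

The query [CX4;!R] means: aliphatic carbon with four total connections, not in a ring.
Check the 11 heavy atoms by environment: 5× C (X4, in 5-ring) → no; 3× C (X4, acyclic) → match; 1× S (X2, acyclic) → no; 1× C (X2, acyclic) → no; 1× N (X1, acyclic) → no.
That gives 3 matching atoms.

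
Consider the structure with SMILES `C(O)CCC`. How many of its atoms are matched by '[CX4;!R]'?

4

The query [CX4;!R] means: aliphatic carbon with four total connections, not in a ring.
Check the 5 heavy atoms by environment: 4× C (X4, acyclic) → match; 1× O (X2, acyclic) → no.
That gives 4 matching atoms.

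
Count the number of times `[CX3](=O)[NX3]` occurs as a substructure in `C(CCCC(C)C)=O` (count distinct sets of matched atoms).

0

[CX3](=O)[NX3] is the SMARTS for an amide: a carbonyl carbon bonded to a trivalent nitrogen.
No fragment in the molecule satisfies every constraint, giving 0 matches.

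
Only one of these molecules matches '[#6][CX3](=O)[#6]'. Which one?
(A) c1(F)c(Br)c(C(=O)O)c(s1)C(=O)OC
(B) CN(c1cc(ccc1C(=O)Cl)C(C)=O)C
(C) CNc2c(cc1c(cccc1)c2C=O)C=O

[#6][CX3](=O)[#6] describes a carbonyl carbon (no H) flanked by two carbons (a ketone).
(A) has a carboxylic acid group (-C(=O)OH) but one neighbour of the carbonyl carbon is O, not C.
(B) contains an acetyl/ketone group (-C(=O)CH3), which satisfies every atom and bond constraint.
(C) has an aldehyde (-CHO) but the carbonyl carbon has H1, so it is not flanked by two carbons.
So the answer is (B).

B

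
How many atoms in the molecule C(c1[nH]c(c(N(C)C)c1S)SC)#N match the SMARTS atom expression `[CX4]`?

The query [CX4] means: C with X4: aliphatic carbon with exactly 4 total connections (bonds + H).
Check the 13 heavy atoms by environment: 1× n (aromatic, X3) → no; 4× c (aromatic, X3) → no; 2× S (X2) → no; 3× C (X4) → match; 1× C (X2) → no; 1× N (X1) → no; 1× N (X3) → no.
That gives 3 matching atoms.

3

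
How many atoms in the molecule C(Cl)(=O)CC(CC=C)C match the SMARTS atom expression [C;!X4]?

3

The query [C;!X4] means: aliphatic carbon that does not have four total connections.
Check the 9 heavy atoms by environment: 4× C (X4) → no; 3× C (X3) → match; 1× O (X1) → no; 1× Cl (X1) → no.
That gives 3 matching atoms.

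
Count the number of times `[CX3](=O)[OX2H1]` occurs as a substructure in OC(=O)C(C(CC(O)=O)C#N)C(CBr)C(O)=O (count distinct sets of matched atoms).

[CX3](=O)[OX2H1] is the SMARTS for a carboxylic acid: an sp2 carbon double-bonded to O and single-bonded to an -OH oxygen.
The molecule carries 3 separate instances of a carboxylic acid group (-C(=O)OH) meeting every constraint; each maps to a distinct set of atoms, giving 3 matches.

3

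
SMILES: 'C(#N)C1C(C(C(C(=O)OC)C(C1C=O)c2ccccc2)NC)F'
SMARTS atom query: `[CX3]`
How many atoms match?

The query [CX3] means: C with X3: aliphatic carbon with exactly 3 total connections.
Check the 23 heavy atoms by environment: 8× C (X4) → no; 2× C (X3) → match; 2× O (X1) → no; 1× F (X1) → no; 1× N (X3) → no; 1× O (X2) → no; 6× c (aromatic, X3) → no; 1× C (X2) → no; 1× N (X1) → no.
That gives 2 matching atoms.

2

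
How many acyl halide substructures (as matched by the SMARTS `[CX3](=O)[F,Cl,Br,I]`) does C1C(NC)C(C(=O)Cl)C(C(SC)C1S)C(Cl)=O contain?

2

[CX3](=O)[F,Cl,Br,I] is the SMARTS for an acyl halide: a carbonyl carbon bonded to a halogen.
The molecule carries 2 separate instances of an acyl chloride (-C(=O)Cl) meeting every constraint; each maps to a distinct set of atoms, giving 2 matches.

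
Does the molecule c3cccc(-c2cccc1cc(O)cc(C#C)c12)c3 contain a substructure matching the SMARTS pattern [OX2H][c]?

The pattern [OX2H][c] describes a hydroxyl oxygen attached to an aromatic carbon — a phenol.
The molecule carries a hydroxyl group (-OH), whose atoms satisfy every constraint of the query, so the pattern matches.

Yes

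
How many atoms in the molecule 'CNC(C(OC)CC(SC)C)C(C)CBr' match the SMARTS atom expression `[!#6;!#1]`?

4

The query [!#6;!#1] means: not carbon and not hydrogen — any heteroatom.
Check the 15 heavy atoms by environment: 11× C → no; 1× O → match; 1× S → match; 1× N → match; 1× Br → match.
Summing the matching environments: 1 + 1 + 1 + 1 = 4 matching atoms.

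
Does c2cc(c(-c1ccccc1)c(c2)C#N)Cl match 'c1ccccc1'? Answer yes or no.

The pattern c1ccccc1 describes six aromatic carbons in a ring — a benzene ring.
The molecule carries a phenyl ring, whose atoms satisfy every constraint of the query, so the pattern matches.

Yes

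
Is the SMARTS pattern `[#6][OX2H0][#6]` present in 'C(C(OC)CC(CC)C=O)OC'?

The pattern [#6][OX2H0][#6] describes an aliphatic oxygen bridging two carbons with no H on the oxygen — an ether.
The molecule carries a methoxy ether (-OCH3), whose atoms satisfy every constraint of the query, so the pattern matches.

Yes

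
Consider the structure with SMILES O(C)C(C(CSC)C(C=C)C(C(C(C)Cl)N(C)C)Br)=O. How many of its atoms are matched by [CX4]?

11

The query [CX4] means: C with X4: aliphatic carbon with exactly 4 total connections (bonds + H).
Check the 20 heavy atoms by environment: 11× C (X4) → match; 3× C (X3) → no; 1× O (X1) → no; 1× O (X2) → no; 1× Br (X1) → no; 1× S (X2) → no; 1× Cl (X1) → no; 1× N (X3) → no.
That gives 11 matching atoms.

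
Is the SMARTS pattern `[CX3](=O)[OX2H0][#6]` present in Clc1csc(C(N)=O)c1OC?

No

The pattern [CX3](=O)[OX2H0][#6] describes a carbonyl carbon bonded to an oxygen that is itself bonded to carbon (no H on that O) — an ester.
The closest candidate here is a methoxy ether (-OCH3), but the ether oxygen is not adjacent to a C=O carbon. No other fragment satisfies the full query, so there is no match.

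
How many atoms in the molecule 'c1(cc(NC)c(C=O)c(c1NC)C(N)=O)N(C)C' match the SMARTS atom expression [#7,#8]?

6

Check the 18 heavy atoms by environment: 6× c (aromatic) → no; 6× C → no; 2× O → match; 4× N → match.
Summing the matching environments: 2 + 4 = 6 matching atoms.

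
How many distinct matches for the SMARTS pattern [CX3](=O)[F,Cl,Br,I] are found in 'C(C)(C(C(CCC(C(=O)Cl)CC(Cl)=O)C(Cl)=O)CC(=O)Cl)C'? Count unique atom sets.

4

[CX3](=O)[F,Cl,Br,I] is the SMARTS for an acyl halide: a carbonyl carbon bonded to a halogen.
The molecule carries 4 separate instances of an acyl chloride (-C(=O)Cl) meeting every constraint; each maps to a distinct set of atoms, giving 4 matches.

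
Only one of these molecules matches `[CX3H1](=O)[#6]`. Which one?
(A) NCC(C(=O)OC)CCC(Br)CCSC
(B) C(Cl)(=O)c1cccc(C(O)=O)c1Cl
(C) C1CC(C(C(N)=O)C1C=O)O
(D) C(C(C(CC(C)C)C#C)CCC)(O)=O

[CX3H1](=O)[#6] describes an sp2 carbon with one H, double-bonded to O and single-bonded to carbon (an aldehyde).
(A) has a methyl-ester group (-C(=O)OCH3) but the carbonyl carbon has H0, not H1.
(B) has a carboxylic acid group (-C(=O)OH) but the carbonyl carbon has H0 and is bonded to O, not H1.
(C) contains an aldehyde (-CHO), which satisfies every atom and bond constraint.
(D) has a carboxylic acid group (-C(=O)OH) but the carbonyl carbon has H0 and is bonded to O, not H1.
So the answer is (C).

C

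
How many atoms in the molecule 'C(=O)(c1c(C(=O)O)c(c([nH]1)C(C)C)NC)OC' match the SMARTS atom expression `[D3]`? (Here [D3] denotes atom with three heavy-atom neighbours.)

7

Check the 17 heavy atoms by environment: 1× n (aromatic, D2) → no; 4× c (aromatic, D3) → match; 3× C (D3) → match; 4× C (D1) → no; 3× O (D1) → no; 1× N (D2) → no; 1× O (D2) → no.
Summing the matching environments: 4 + 3 = 7 matching atoms.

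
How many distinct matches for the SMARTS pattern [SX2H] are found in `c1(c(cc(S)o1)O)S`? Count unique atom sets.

[SX2H] is the SMARTS for a thiol: an aliphatic sulfur with two connections, one being H.
The molecule carries 2 separate instances of a thiol (-SH) meeting every constraint; each maps to a distinct set of atoms, giving 2 matches.

2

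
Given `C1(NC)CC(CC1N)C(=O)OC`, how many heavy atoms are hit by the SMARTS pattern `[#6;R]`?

5

The query [#6;R] means: carbon that is part of a ring.
Check the 12 heavy atoms by environment: 5× C (in 5-ring) → match; 3× C (acyclic) → no; 2× O (acyclic) → no; 2× N (acyclic) → no.
That gives 5 matching atoms.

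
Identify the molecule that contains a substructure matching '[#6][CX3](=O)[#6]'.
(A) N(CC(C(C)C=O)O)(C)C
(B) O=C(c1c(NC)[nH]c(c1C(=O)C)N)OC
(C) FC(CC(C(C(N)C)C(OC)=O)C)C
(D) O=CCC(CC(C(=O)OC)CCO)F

[#6][CX3](=O)[#6] describes a carbonyl carbon (no H) flanked by two carbons (a ketone).
(A) has an aldehyde (-CHO) but the carbonyl carbon has H1, so it is not flanked by two carbons.
(B) contains an acetyl/ketone group (-C(=O)CH3), which satisfies every atom and bond constraint.
(C) has a methyl-ester group (-C(=O)OCH3) but one neighbour of the carbonyl carbon is O, not C.
(D) has a methyl-ester group (-C(=O)OCH3) but one neighbour of the carbonyl carbon is O, not C.
So the answer is (B).

B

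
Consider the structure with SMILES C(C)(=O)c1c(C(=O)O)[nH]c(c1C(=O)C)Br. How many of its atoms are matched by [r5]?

5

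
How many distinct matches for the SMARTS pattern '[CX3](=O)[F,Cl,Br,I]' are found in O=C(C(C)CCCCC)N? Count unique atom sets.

[CX3](=O)[F,Cl,Br,I] is the SMARTS for an acyl halide: a carbonyl carbon bonded to a halogen.
No fragment in the molecule satisfies every constraint, giving 0 matches.

0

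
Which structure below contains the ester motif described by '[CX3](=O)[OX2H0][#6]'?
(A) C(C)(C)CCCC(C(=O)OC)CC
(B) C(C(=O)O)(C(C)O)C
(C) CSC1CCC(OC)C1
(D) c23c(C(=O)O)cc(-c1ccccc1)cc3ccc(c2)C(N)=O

A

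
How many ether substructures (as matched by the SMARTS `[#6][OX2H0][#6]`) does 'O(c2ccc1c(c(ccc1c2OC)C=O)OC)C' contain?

3

[#6][OX2H0][#6] is the SMARTS for an ether: an aliphatic oxygen bridging two carbons with no H on the oxygen.
The molecule carries 3 separate instances of a methoxy ether (-OCH3) meeting every constraint; each maps to a distinct set of atoms, giving 3 matches.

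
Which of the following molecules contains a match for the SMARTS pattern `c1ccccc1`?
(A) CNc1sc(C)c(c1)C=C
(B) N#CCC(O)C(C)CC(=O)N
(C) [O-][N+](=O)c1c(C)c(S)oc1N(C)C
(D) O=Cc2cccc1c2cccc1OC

D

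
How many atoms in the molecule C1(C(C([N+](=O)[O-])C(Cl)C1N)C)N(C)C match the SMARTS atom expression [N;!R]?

3

The query [N;!R] means: aliphatic nitrogen not in a ring.
Check the 14 heavy atoms by environment: 5× C (in 5-ring) → no; 3× C (acyclic) → no; 1× N (charge +1, acyclic) → match; 1× O (charge -1, acyclic) → no; 1× O (acyclic) → no; 2× N (acyclic) → match; 1× Cl (acyclic) → no.
Summing the matching environments: 1 + 2 = 3 matching atoms.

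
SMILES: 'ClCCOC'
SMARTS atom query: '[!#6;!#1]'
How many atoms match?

2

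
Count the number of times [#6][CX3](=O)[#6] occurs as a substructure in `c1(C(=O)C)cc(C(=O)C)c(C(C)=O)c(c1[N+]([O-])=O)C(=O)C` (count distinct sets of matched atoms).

4

[#6][CX3](=O)[#6] is the SMARTS for a ketone: a carbonyl carbon (no H) flanked by two carbons.
The molecule carries 4 separate instances of an acetyl/ketone group (-C(=O)CH3) meeting every constraint; each maps to a distinct set of atoms, giving 4 matches.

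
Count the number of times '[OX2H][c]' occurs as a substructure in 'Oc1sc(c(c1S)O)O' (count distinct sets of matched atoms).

[OX2H][c] is the SMARTS for a phenol: a hydroxyl oxygen attached to an aromatic carbon.
The molecule carries 3 separate instances of a hydroxyl group (-OH) meeting every constraint; each maps to a distinct set of atoms, giving 3 matches.

3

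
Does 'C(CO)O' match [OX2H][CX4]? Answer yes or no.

Yes

The pattern [OX2H][CX4] describes a hydroxyl oxygen bound to an sp3 (X4) carbon — an aliphatic alcohol.
The molecule carries a hydroxyl group (-OH), whose atoms satisfy every constraint of the query, so the pattern matches.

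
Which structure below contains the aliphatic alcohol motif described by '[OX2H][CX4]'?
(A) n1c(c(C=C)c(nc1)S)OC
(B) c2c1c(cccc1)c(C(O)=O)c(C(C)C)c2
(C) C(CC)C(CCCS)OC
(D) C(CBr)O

[OX2H][CX4] describes a hydroxyl oxygen bound to an sp3 (X4) carbon (an aliphatic alcohol).
(A) has a methoxy ether (-OCH3) but the oxygen has H0 (ether), not H1.
(B) has a carboxylic acid group (-C(=O)OH) but the -OH is on a CX3 carbonyl carbon, not a CX4 carbon.
(C) has a methoxy ether (-OCH3) but the oxygen has H0 (ether), not H1.
(D) contains a hydroxyl group (-OH), which satisfies every atom and bond constraint.
So the answer is (D).

D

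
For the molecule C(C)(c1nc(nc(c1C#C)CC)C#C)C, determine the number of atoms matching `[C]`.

9

Check the 15 heavy atoms by environment: 2× n (aromatic) → no; 4× c (aromatic) → no; 9× C → match.
That gives 9 matching atoms.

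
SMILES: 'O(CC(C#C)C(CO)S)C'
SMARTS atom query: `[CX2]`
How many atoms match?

The query [CX2] means: C with X2: aliphatic carbon with exactly 2 total connections.
Check the 10 heavy atoms by environment: 5× C (X4) → no; 2× C (X2) → match; 2× O (X2) → no; 1× S (X2) → no.
That gives 2 matching atoms.

2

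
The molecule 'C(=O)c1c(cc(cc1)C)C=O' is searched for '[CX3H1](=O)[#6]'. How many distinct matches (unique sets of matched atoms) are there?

2

[CX3H1](=O)[#6] is the SMARTS for an aldehyde: an sp2 carbon with one H, double-bonded to O and single-bonded to carbon.
The molecule carries 2 separate instances of an aldehyde (-CHO) meeting every constraint; each maps to a distinct set of atoms, giving 2 matches.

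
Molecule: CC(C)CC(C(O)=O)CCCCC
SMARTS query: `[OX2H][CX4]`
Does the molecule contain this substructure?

The pattern [OX2H][CX4] describes a hydroxyl oxygen bound to an sp3 (X4) carbon — an aliphatic alcohol.
The closest candidate here is a carboxylic acid group (-C(=O)OH), but the -OH is on a CX3 carbonyl carbon, not a CX4 carbon. No other fragment satisfies the full query, so there is no match.

No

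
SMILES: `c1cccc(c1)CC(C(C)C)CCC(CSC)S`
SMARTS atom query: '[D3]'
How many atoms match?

4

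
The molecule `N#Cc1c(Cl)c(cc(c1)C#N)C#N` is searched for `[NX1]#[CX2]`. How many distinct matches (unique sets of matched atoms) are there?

3

[NX1]#[CX2] is the SMARTS for a nitrile: a nitrogen triple-bonded to a two-connected carbon.
The molecule carries 3 separate instances of a nitrile (-C#N) meeting every constraint; each maps to a distinct set of atoms, giving 3 matches.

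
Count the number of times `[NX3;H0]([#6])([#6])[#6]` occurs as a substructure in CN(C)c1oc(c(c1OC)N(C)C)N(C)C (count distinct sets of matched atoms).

3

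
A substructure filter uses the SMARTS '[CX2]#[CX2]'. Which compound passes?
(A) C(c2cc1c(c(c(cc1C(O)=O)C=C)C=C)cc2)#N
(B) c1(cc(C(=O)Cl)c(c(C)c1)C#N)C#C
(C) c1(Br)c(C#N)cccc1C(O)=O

[CX2]#[CX2] describes a carbon-carbon triple bond (an alkyne).
(A) has a vinyl group (-CH=CH2) but the C=C is a double bond; both carbons are CX3, not CX2.
(B) contains an ethynyl group (-C#CH), which satisfies every atom and bond constraint.
(C) has a nitrile (-C#N) but the triple bond is C#N, not C#C.
So the answer is (B).

B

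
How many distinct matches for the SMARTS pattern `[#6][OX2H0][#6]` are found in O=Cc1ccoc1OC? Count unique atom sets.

1

[#6][OX2H0][#6] is the SMARTS for an ether: an aliphatic oxygen bridging two carbons with no H on the oxygen.
Exactly one fragment in the molecule meets all constraints, giving 1 match.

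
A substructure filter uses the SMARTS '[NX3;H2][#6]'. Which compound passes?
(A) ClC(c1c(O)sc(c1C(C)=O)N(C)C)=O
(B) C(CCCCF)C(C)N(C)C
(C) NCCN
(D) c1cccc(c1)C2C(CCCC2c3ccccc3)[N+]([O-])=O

C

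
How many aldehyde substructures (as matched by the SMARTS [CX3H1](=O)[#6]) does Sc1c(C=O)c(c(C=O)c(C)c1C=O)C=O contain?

[CX3H1](=O)[#6] is the SMARTS for an aldehyde: an sp2 carbon with one H, double-bonded to O and single-bonded to carbon.
The molecule carries 4 separate instances of an aldehyde (-CHO) meeting every constraint; each maps to a distinct set of atoms, giving 4 matches.

4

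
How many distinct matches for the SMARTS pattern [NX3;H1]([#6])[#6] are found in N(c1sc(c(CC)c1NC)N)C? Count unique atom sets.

2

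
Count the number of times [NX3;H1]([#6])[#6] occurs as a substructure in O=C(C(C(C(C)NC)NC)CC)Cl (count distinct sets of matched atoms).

[NX3;H1]([#6])[#6] is the SMARTS for a secondary amine: a trivalent nitrogen with one H, bonded to two carbons.
The molecule carries 2 separate instances of an N-methylamino group (-NHCH3) meeting every constraint; each maps to a distinct set of atoms, giving 2 matches.

2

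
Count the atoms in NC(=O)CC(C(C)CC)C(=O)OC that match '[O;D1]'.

2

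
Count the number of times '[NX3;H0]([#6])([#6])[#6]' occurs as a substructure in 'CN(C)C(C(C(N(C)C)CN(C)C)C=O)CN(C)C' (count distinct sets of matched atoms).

[NX3;H0]([#6])([#6])[#6] is the SMARTS for a tertiary amine: a trivalent nitrogen with no H, bonded to three carbons.
The molecule carries 4 separate instances of a dimethylamino group (-N(CH3)2) meeting every constraint; each maps to a distinct set of atoms, giving 4 matches.

4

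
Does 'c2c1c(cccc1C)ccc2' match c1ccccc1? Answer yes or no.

Yes

The pattern c1ccccc1 describes six aromatic carbons in a ring — a benzene ring.
The required atom environment is present in the molecule, so the pattern matches.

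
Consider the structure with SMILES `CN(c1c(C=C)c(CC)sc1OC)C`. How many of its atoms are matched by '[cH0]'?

4

The query [cH0] means: aromatic carbon with no attached hydrogen (substituted or ring-fusion).
Check the 14 heavy atoms by environment: 1× s (aromatic, H0) → no; 4× c (aromatic, H0) → match; 1× C (H1) → no; 2× C (H2) → no; 1× O (H0) → no; 4× C (H3) → no; 1× N (H0) → no.
That gives 4 matching atoms.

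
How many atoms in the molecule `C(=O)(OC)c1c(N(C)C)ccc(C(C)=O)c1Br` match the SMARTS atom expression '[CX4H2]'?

Check the 17 heavy atoms by environment: 4× c (aromatic, H0, X3) → no; 2× c (aromatic, H1, X3) → no; 2× C (H0, X3) → no; 2× O (H0, X1) → no; 1× O (H0, X2) → no; 4× C (H3, X4) → no; 1× N (H0, X3) → no; 1× Br (H0, X1) → no.
No environment satisfies the query, so 0 matching atoms.

0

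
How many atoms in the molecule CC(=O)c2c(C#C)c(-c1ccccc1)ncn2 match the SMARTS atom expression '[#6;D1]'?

2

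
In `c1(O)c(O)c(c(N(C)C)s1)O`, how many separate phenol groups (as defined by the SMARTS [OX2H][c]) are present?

3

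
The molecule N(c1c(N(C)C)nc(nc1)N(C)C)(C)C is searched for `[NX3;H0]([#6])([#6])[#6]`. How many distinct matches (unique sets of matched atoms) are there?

[NX3;H0]([#6])([#6])[#6] is the SMARTS for a tertiary amine: a trivalent nitrogen with no H, bonded to three carbons.
The molecule carries 3 separate instances of a dimethylamino group (-N(CH3)2) meeting every constraint; each maps to a distinct set of atoms, giving 3 matches.

3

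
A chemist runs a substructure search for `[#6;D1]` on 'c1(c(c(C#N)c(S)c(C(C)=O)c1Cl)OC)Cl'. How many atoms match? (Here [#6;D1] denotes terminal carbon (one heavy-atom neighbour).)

The query [#6;D1] means: carbon bonded to exactly one heavy atom.
Check the 16 heavy atoms by environment: 6× c (aromatic, D3) → no; 1× S (D1) → no; 2× Cl (D1) → no; 1× O (D2) → no; 2× C (D1) → match; 1× C (D3) → no; 1× O (D1) → no; 1× C (D2) → no; 1× N (D1) → no.
That gives 2 matching atoms.

2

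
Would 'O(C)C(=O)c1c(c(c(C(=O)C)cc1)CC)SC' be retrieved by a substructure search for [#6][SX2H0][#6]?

The pattern [#6][SX2H0][#6] describes an aliphatic sulfur bridging two carbons with no H on the sulfur — a thioether.
The molecule carries a methylthio ether (-SCH3), whose atoms satisfy every constraint of the query, so the pattern matches.

Yes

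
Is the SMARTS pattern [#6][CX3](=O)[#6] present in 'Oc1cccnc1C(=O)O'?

No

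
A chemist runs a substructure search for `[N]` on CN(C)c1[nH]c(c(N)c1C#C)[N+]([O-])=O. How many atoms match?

3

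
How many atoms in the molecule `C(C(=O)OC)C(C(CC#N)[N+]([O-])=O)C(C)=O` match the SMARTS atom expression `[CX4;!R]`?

6

The query [CX4;!R] means: aliphatic carbon with four total connections, not in a ring.
Check the 16 heavy atoms by environment: 6× C (X4, acyclic) → match; 2× C (X3, acyclic) → no; 3× O (X1, acyclic) → no; 1× O (X2, acyclic) → no; 1× N (charge +1, X3, acyclic) → no; 1× O (charge -1, X1, acyclic) → no; 1× C (X2, acyclic) → no; 1× N (X1, acyclic) → no.
That gives 6 matching atoms.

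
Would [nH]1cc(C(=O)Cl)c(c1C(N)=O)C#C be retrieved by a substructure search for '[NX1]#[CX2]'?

No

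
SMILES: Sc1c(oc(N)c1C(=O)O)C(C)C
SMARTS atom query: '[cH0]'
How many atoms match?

4

The query [cH0] means: aromatic carbon with no attached hydrogen (substituted or ring-fusion).
Check the 13 heavy atoms by environment: 1× o (aromatic, H0) → no; 4× c (aromatic, H0) → match; 1× S (H1) → no; 1× C (H1) → no; 2× C (H3) → no; 1× N (H2) → no; 1× C (H0) → no; 1× O (H0) → no; 1× O (H1) → no.
That gives 4 matching atoms.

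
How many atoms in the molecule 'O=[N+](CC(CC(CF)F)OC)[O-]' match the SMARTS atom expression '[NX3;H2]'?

0

The query [NX3;H2] means: aliphatic N with 3 total connections, two of them H — an -NH2 nitrogen (amine or amide).
Check the 12 heavy atoms by environment: 3× C (H2, X4) → no; 2× C (H1, X4) → no; 2× F (H0, X1) → no; 1× N (charge +1, H0, X3) → no; 1× O (charge -1, H0, X1) → no; 1× O (H0, X1) → no; 1× O (H0, X2) → no; 1× C (H3, X4) → no.
No environment satisfies the query, so 0 matching atoms.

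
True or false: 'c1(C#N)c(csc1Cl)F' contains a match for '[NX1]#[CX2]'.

True

The pattern [NX1]#[CX2] describes a nitrogen triple-bonded to a two-connected carbon — a nitrile.
The molecule carries a nitrile (-C#N), whose atoms satisfy every constraint of the query, so the pattern matches.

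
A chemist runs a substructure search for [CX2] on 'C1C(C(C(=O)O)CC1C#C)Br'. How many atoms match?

2

The query [CX2] means: C with X2: aliphatic carbon with exactly 2 total connections.
Check the 11 heavy atoms by environment: 5× C (X4) → no; 1× Br (X1) → no; 2× C (X2) → match; 1× C (X3) → no; 1× O (X1) → no; 1× O (X2) → no.
That gives 2 matching atoms.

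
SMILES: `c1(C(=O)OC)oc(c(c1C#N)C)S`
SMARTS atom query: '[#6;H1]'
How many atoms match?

0

Check the 13 heavy atoms by environment: 1× o (aromatic, H0) → no; 4× c (aromatic, H0) → no; 2× C (H3) → no; 2× C (H0) → no; 2× O (H0) → no; 1× S (H1) → no; 1× N (H0) → no.
No environment satisfies the query, so 0 matching atoms.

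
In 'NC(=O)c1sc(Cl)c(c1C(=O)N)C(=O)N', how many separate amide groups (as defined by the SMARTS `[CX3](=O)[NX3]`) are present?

[CX3](=O)[NX3] is the SMARTS for an amide: a carbonyl carbon bonded to a trivalent nitrogen.
The molecule carries 3 separate instances of a primary amide (-C(=O)NH2) meeting every constraint; each maps to a distinct set of atoms, giving 3 matches.

3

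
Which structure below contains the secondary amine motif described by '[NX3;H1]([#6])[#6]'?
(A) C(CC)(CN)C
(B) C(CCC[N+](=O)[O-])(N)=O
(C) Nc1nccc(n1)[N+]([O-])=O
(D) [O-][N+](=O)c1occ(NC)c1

D

[NX3;H1]([#6])[#6] describes a trivalent nitrogen with one H, bonded to two carbons (a secondary amine).
(A) has a primary amino group (-NH2) but the nitrogen has H2 and only one carbon neighbour.
(B) has a primary amide (-C(=O)NH2) but the -C(=O)NH2 nitrogen has H2, not H1.
(C) has a primary amino group (-NH2) but the nitrogen has H2 and only one carbon neighbour.
(D) contains an N-methylamino group (-NHCH3), which satisfies every atom and bond constraint.
So the answer is (D).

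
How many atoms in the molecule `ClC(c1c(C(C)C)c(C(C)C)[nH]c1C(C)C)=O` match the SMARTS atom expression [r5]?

5

Check the 17 heavy atoms by environment: 1× n (aromatic, in 5-ring) → match; 4× c (aromatic, in 5-ring) → match; 10× C (acyclic) → no; 1× O (acyclic) → no; 1× Cl (acyclic) → no.
Summing the matching environments: 1 + 4 = 5 matching atoms.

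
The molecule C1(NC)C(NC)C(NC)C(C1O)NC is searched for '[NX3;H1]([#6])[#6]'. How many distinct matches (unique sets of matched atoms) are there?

[NX3;H1]([#6])[#6] is the SMARTS for a secondary amine: a trivalent nitrogen with one H, bonded to two carbons.
The molecule carries 4 separate instances of an N-methylamino group (-NHCH3) meeting every constraint; each maps to a distinct set of atoms, giving 4 matches.

4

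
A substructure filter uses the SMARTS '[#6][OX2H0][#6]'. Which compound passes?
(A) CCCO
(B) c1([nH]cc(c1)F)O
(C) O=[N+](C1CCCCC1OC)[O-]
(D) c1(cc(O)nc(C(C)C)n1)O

[#6][OX2H0][#6] describes an aliphatic oxygen bridging two carbons with no H on the oxygen (an ether).
(A) has a hydroxyl group (-OH) but the oxygen has H1, not H0 bridging two carbons.
(B) has a hydroxyl group (-OH) but the oxygen has H1, not H0 bridging two carbons.
(C) contains a methoxy ether (-OCH3), which satisfies every atom and bond constraint.
(D) has a hydroxyl group (-OH) but the oxygen has H1, not H0 bridging two carbons.
So the answer is (C).

C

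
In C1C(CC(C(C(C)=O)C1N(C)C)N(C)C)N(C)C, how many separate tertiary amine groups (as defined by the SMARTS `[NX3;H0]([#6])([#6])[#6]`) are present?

[NX3;H0]([#6])([#6])[#6] is the SMARTS for a tertiary amine: a trivalent nitrogen with no H, bonded to three carbons.
The molecule carries 3 separate instances of a dimethylamino group (-N(CH3)2) meeting every constraint; each maps to a distinct set of atoms, giving 3 matches.

3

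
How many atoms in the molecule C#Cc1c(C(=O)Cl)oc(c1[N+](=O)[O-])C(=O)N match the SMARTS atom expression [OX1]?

The query [OX1] means: aliphatic oxygen with one total connection — typically a carbonyl =O or an oxide.
Check the 16 heavy atoms by environment: 1× o (aromatic, X2) → no; 4× c (aromatic, X3) → no; 2× C (X2) → no; 2× C (X3) → no; 3× O (X1) → match; 1× N (X3) → no; 1× Cl (X1) → no; 1× N (charge +1, X3) → no; 1× O (charge -1, X1) → match.
Summing the matching environments: 3 + 1 = 4 matching atoms.

4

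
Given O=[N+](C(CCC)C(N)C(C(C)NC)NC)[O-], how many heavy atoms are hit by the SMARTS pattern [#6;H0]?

0

The query [#6;H0] means: any carbon with no attached hydrogen.
Check the 16 heavy atoms by environment: 4× C (H3) → no; 4× C (H1) → no; 2× C (H2) → no; 2× N (H1) → no; 1× N (charge +1, H0) → no; 1× O (charge -1, H0) → no; 1× O (H0) → no; 1× N (H2) → no.
No environment satisfies the query, so 0 matching atoms.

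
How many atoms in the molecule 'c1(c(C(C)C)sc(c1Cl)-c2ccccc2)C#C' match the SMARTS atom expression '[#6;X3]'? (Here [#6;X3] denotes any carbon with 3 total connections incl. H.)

Check the 17 heavy atoms by environment: 1× s (aromatic, X2) → no; 10× c (aromatic, X3) → match; 3× C (X4) → no; 1× Cl (X1) → no; 2× C (X2) → no.
That gives 10 matching atoms.

10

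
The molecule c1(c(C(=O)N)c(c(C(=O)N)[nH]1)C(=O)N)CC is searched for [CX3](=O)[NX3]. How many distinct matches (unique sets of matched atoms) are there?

3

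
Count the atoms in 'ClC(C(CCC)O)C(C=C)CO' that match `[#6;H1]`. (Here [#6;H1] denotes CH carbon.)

4

The query [#6;H1] means: any carbon bearing exactly one hydrogen.
Check the 12 heavy atoms by environment: 4× C (H2) → no; 4× C (H1) → match; 2× O (H1) → no; 1× Cl (H0) → no; 1× C (H3) → no.
That gives 4 matching atoms.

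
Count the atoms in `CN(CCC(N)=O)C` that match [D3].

The query [D3] means: atom with exactly three heavy-atom neighbours.
Check the 8 heavy atoms by environment: 2× C (D2) → no; 1× N (D3) → match; 2× C (D1) → no; 1× C (D3) → match; 1× O (D1) → no; 1× N (D1) → no.
Summing the matching environments: 1 + 1 = 2 matching atoms.

2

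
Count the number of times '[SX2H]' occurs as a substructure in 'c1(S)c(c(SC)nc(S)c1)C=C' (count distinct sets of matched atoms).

2

[SX2H] is the SMARTS for a thiol: an aliphatic sulfur with two connections, one being H.
The molecule carries 2 separate instances of a thiol (-SH) meeting every constraint; each maps to a distinct set of atoms, giving 2 matches.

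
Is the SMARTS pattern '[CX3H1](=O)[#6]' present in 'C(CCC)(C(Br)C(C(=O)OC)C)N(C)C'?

The pattern [CX3H1](=O)[#6] describes an sp2 carbon with one H, double-bonded to O and single-bonded to carbon — an aldehyde.
The closest candidate here is a methyl-ester group (-C(=O)OCH3), but the carbonyl carbon has H0, not H1. No other fragment satisfies the full query, so there is no match.

No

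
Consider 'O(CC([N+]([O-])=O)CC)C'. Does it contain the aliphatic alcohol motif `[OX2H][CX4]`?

No

The pattern [OX2H][CX4] describes a hydroxyl oxygen bound to an sp3 (X4) carbon — an aliphatic alcohol.
The closest candidate here is a methoxy ether (-OCH3), but the oxygen has H0 (ether), not H1. No other fragment satisfies the full query, so there is no match.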